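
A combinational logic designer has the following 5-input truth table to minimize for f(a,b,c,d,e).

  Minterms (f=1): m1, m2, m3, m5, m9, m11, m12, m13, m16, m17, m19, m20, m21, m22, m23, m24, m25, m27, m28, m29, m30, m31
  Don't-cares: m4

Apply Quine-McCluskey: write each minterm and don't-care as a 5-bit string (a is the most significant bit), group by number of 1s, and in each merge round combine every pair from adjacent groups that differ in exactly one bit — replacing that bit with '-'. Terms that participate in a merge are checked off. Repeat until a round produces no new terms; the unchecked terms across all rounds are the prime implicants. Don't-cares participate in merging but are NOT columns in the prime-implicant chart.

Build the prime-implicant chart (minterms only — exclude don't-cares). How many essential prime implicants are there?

Round 0: 00001✓ 00010✓ 00011✓ 00100✓ 00101✓ 01001✓ 01011✓ 01100✓ 01101✓ 10000✓ 10001✓ 10011✓ 10100✓ 10101✓ 10110✓ 10111✓ 11000✓ 11001✓ 11011✓ 11100✓ 11101✓ 11110✓ 11111✓
Round 1: -0001✓ -0011✓ -0100✓ -0101✓ -1001✓ -1011✓ -1100✓ -1101✓ 0-001✓ 0-011✓ 0-100✓ 0-101✓ 00-01✓ 000-1✓ 0001- 0010-✓ 01-01✓ 010-1✓ 0110-✓ 1-000✓ 1-001✓ 1-011✓ 1-100✓ 1-101✓ 1-110✓ 1-111✓ 10-00✓ 10-01✓ 10-11✓ 100-1✓ 1000-✓ 101-0✓ 101-1✓ 1010-✓ 1011-✓ 11-00✓ 11-01✓ 11-11✓ 110-1✓ 1100-✓ 111-0✓ 111-1✓ 1110-✓ 1111-✓
Round 2: --001✓ --011✓ --100✓ --101✓ -0-01✓ -00-1✓ -010-✓ -1-01✓ -10-1✓ -110-✓ 0--01✓ 0-0-1✓ 0-10-✓ 1--00✓ 1--01✓ 1--11✓ 1-0-1✓ 1-00-✓ 1-1-0✓ 1-1-1✓ 1-10-✓ 1-11-✓ 10--1✓ 10-0-✓ 101--✓ 11--1✓ 11-0-✓ 111--✓
Round 3: ---01 --0-1 --10- 1---1 1--0- 1-1--
PIs = {---01, --0-1, --10-, 0001-, 1---1, 1--0-, 1-1--}
Coverage chart:
  m1: ---01,--0-1
  m2: 0001- ←essential
  m3: --0-1,0001-
  m5: ---01,--10-
  m9: ---01,--0-1
  m11: --0-1 ←essential
  m12: --10- ←essential
  m13: ---01,--10-
  m16: 1--0- ←essential
  m17: ---01,--0-1,1---1,1--0-
  m19: --0-1,1---1
  m20: --10-,1--0-,1-1--
  m21: ---01,--10-,1---1,1--0-,1-1--
  m22: 1-1-- ←essential
  m23: 1---1,1-1--
  m24: 1--0- ←essential
  m25: ---01,--0-1,1---1,1--0-
  m27: --0-1,1---1
  m28: --10-,1--0-,1-1--
  m29: ---01,--10-,1---1,1--0-,1-1--
  m30: 1-1-- ←essential
  m31: 1---1,1-1--
Essential: --0-1, --10-, 0001-, 1--0-, 1-1--

5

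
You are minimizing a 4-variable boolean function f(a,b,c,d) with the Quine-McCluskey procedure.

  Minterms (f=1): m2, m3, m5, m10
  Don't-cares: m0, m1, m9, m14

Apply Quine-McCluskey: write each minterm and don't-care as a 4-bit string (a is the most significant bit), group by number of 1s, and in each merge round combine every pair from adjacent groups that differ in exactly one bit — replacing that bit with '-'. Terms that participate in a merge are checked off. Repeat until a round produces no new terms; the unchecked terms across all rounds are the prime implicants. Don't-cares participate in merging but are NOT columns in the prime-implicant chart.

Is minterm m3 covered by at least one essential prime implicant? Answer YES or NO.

Round 0: 0000✓ 0001✓ 0010✓ 0011✓ 0101✓ 1001✓ 1010✓ 1110✓
Round 1: -001 -010 0-01 00-0✓ 00-1✓ 000-✓ 001-✓ 1-10
Round 2: 00--
PIs = {-001, -010, 0-01, 00--, 1-10}
Coverage chart:
  m2: -010,00--
  m3: 00-- ←essential
  m5: 0-01 ←essential
  m10: -010,1-10
Essential: 0-01, 00--

YES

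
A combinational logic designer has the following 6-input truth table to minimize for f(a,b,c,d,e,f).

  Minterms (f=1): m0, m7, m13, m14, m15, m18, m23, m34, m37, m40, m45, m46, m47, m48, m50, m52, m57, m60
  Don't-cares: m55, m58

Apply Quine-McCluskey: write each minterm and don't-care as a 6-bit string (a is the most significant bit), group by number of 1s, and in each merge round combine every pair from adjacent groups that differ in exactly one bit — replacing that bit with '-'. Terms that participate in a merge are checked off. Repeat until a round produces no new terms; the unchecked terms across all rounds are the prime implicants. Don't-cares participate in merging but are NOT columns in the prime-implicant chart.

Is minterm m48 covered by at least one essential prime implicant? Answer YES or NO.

NO

Round 0: 000000 000111✓ 001101✓ 001110✓ 001111✓ 010010✓ 010111✓ 100010✓ 100101✓ 101000 101101✓ 101110✓ 101111✓ 110000✓ 110010✓ 110100✓ 110111✓ 111001 111010✓ 111100✓
Round 1: -01101✓ -01110✓ -01111✓ -10010 -10111 0-0111 00-111 0011-1✓ 00111-✓ 1-0010 10-101 1011-1✓ 10111-✓ 11-010 11-100 110-00 1100-0
Round 2: -011-1 -0111-
PIs = {-011-1, -0111-, -10010, -10111, 0-0111, 00-111, 000000, 1-0010, 10-101, 101000, 11-010, 11-100, 110-00, 1100-0, 111001}
Coverage chart:
  m0: 000000 ←essential
  m7: 0-0111,00-111
  m13: -011-1 ←essential
  m14: -0111- ←essential
  m15: -011-1,-0111-,00-111
  m18: -10010 ←essential
  m23: -10111,0-0111
  m34: 1-0010 ←essential
  m37: 10-101 ←essential
  m40: 101000 ←essential
  m45: -011-1,10-101
  m46: -0111- ←essential
  m47: -011-1,-0111-
  m48: 110-00,1100-0
  m50: -10010,1-0010,11-010,1100-0
  m52: 11-100,110-00
  m57: 111001 ←essential
  m60: 11-100 ←essential
Essential: -011-1, -0111-, -10010, 000000, 1-0010, 10-101, 101000, 11-100, 111001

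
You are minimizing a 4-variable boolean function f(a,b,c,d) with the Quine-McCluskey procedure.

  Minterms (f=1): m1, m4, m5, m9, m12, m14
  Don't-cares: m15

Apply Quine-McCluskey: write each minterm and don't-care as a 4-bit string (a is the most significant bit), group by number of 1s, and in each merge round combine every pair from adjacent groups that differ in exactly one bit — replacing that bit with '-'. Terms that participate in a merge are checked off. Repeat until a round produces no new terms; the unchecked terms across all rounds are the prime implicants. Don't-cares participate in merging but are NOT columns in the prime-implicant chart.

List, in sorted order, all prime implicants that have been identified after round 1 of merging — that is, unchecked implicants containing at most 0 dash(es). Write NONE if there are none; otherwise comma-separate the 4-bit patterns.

[col 0] 0001*, 0100*, 0101*, 1001*, 1100*, 1110*, 1111*
[col 1] -001, -100, 0-01, 010-, 11-0, 111-
Prime implicants: -001, -100, 0-01, 010-, 11-0, 111-

NONE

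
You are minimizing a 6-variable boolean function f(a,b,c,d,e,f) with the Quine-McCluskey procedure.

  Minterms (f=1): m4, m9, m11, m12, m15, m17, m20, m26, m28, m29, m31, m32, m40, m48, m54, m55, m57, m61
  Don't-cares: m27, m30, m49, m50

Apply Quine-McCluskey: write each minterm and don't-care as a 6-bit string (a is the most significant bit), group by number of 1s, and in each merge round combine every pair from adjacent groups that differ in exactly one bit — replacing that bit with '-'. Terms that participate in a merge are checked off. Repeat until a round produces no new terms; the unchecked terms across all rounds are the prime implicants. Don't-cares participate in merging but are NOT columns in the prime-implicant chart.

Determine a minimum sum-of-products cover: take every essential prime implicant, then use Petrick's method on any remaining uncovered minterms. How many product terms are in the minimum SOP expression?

10

[col 0] 000100*, 001001*, 001011*, 001100*, 001111*, 010001*, 010100*, 011010*, 011011*, 011100*, 011101*, 011110*, 011111*, 100000*, 101000*, 110000*, 110001*, 110010*, 110110*, 110111*, 111001*, 111101*
[col 1] -10001, -11101, 0-0100*, 0-1011*, 0-1100*, 0-1111*, 00-100*, 001-11*, 0010-1, 01-100*, 011-10*, 011-11*, 01101-*, 0111-0*, 0111-1*, 01110-*, 01111-*, 1-0000, 10-000, 11-001, 110-10, 1100-0, 11000-, 11011-, 111-01
[col 2] 0--100, 0-1-11, 011-1-, 0111--
Prime implicants: -10001, -11101, 0--100, 0-1-11, 0010-1, 011-1-, 0111--, 1-0000, 10-000, 11-001, 110-10, 1100-0, 11000-, 11011-, 111-01
PI chart (minterm → PIs covering it):
  4 | 0--100  (sole → essential)
  9 | 0010-1  (sole → essential)
  11 | 0-1-11,0010-1
  12 | 0--100  (sole → essential)
  15 | 0-1-11  (sole → essential)
  17 | -10001  (sole → essential)
  20 | 0--100  (sole → essential)
  26 | 011-1-  (sole → essential)
  28 | 0--100,0111--
  29 | -11101,0111--
  31 | 0-1-11,011-1-,0111--
  32 | 1-0000,10-000
  40 | 10-000  (sole → essential)
  48 | 1-0000,1100-0,11000-
  54 | 110-10,11011-
  55 | 11011-  (sole → essential)
  57 | 11-001,111-01
  61 | -11101,111-01
Essential prime implicants: -10001, 0--100, 0-1-11, 0010-1, 011-1-, 10-000, 11011-
Petrick residual → -11101, 1-0000, 11-001
Minimum SOP uses 10 PIs: bc'd'e'f + bcde'f + a'de'f' + a'cef + a'b'cd'f + a'bce + ac'd'e'f' + ab'd'e'f' + abd'e'f + abc'de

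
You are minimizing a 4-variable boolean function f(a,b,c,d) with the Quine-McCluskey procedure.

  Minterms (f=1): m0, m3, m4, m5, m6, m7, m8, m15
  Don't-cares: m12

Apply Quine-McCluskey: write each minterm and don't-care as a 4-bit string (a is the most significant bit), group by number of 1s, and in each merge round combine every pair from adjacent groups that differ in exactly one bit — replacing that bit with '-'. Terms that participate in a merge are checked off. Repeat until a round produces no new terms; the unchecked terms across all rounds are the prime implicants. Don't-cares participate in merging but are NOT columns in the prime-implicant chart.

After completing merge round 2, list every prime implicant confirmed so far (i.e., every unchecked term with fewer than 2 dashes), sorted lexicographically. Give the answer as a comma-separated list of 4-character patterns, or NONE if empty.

-111, 0-11

[col 0] 0000*, 0011*, 0100*, 0101*, 0110*, 0111*, 1000*, 1100*, 1111*
[col 1] -000*, -100*, -111, 0-00*, 0-11, 01-0*, 01-1*, 010-*, 011-*, 1-00*
[col 2] --00, 01--
Prime implicants: --00, -111, 0-11, 01--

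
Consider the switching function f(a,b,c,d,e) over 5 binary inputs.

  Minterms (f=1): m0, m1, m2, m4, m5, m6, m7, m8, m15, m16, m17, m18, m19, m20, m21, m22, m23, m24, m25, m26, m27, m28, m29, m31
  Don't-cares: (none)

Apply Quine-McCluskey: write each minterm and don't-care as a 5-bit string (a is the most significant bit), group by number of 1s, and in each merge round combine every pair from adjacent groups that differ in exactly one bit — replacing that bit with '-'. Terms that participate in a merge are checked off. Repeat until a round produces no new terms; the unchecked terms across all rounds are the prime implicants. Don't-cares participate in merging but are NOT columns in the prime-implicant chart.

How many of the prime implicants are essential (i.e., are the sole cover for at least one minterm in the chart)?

Round 0: 00000✓ 00001✓ 00010✓ 00100✓ 00101✓ 00110✓ 00111✓ 01000✓ 01111✓ 10000✓ 10001✓ 10010✓ 10011✓ 10100✓ 10101✓ 10110✓ 10111✓ 11000✓ 11001✓ 11010✓ 11011✓ 11100✓ 11101✓ 11111✓
Round 1: -0000✓ -0001✓ -0010✓ -0100✓ -0101✓ -0110✓ -0111✓ -1000✓ -1111✓ 0-000✓ 0-111✓ 00-00✓ 00-01✓ 00-10✓ 000-0✓ 0000-✓ 001-0✓ 001-1✓ 0010-✓ 0011-✓ 1-000✓ 1-001✓ 1-010✓ 1-011✓ 1-100✓ 1-101✓ 1-111✓ 10-00✓ 10-01✓ 10-10✓ 10-11✓ 100-0✓ 100-1✓ 1000-✓ 1001-✓ 101-0✓ 101-1✓ 1010-✓ 1011-✓ 11-00✓ 11-01✓ 11-11✓ 110-0✓ 110-1✓ 1100-✓ 1101-✓ 111-1✓ 1110-✓
Round 2: --000 --111 -0-00✓ -0-01✓ -0-10✓ -00-0✓ -000-✓ -01-0✓ -01-1✓ -010-✓ -011-✓ 00--0✓ 00-0-✓ 001--✓ 1--00✓ 1--01✓ 1--11✓ 1-0-0✓ 1-0-1✓ 1-00-✓ 1-01-✓ 1-1-1✓ 1-10-✓ 10--0✓ 10--1✓ 10-0-✓ 10-1-✓ 100--✓ 101--✓ 11--1✓ 11-0-✓ 110--✓
Round 3: -0--0 -0-0- -01-- 1---1 1--0- 1-0-- 10---
PIs = {--000, --111, -0--0, -0-0-, -01--, 1---1, 1--0-, 1-0--, 10---}
Coverage chart:
  m0: --000,-0--0,-0-0-
  m1: -0-0- ←essential
  m2: -0--0 ←essential
  m4: -0--0,-0-0-,-01--
  m5: -0-0-,-01--
  m6: -0--0,-01--
  m7: --111,-01--
  m8: --000 ←essential
  m15: --111 ←essential
  m16: --000,-0--0,-0-0-,1--0-,1-0--,10---
  m17: -0-0-,1---1,1--0-,1-0--,10---
  m18: -0--0,1-0--,10---
  m19: 1---1,1-0--,10---
  m20: -0--0,-0-0-,-01--,1--0-,10---
  m21: -0-0-,-01--,1---1,1--0-,10---
  m22: -0--0,-01--,10---
  m23: --111,-01--,1---1,10---
  m24: --000,1--0-,1-0--
  m25: 1---1,1--0-,1-0--
  m26: 1-0-- ←essential
  m27: 1---1,1-0--
  m28: 1--0- ←essential
  m29: 1---1,1--0-
  m31: --111,1---1
Essential: --000, --111, -0--0, -0-0-, 1--0-, 1-0--

6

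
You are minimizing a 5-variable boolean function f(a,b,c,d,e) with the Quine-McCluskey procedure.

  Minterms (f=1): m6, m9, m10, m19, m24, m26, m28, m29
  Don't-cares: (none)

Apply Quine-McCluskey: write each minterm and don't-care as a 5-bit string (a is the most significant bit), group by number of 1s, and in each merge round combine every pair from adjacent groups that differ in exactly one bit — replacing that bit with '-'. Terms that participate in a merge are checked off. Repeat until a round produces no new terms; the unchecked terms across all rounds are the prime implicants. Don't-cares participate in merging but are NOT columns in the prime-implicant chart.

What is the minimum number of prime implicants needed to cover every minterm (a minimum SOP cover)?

[col 0] 00110, 01001, 01010*, 10011, 11000*, 11010*, 11100*, 11101*
[col 1] -1010, 11-00, 110-0, 1110-
Prime implicants: -1010, 00110, 01001, 10011, 11-00, 110-0, 1110-
PI chart (minterm → PIs covering it):
  6 | 00110  (sole → essential)
  9 | 01001  (sole → essential)
  10 | -1010  (sole → essential)
  19 | 10011  (sole → essential)
  24 | 11-00,110-0
  26 | -1010,110-0
  28 | 11-00,1110-
  29 | 1110-  (sole → essential)
Essential prime implicants: -1010, 00110, 01001, 10011, 1110-
Petrick residual → 11-00
Minimum SOP uses 6 PIs: bc'de' + a'b'cde' + a'bc'd'e + ab'c'de + abd'e' + abcd'

6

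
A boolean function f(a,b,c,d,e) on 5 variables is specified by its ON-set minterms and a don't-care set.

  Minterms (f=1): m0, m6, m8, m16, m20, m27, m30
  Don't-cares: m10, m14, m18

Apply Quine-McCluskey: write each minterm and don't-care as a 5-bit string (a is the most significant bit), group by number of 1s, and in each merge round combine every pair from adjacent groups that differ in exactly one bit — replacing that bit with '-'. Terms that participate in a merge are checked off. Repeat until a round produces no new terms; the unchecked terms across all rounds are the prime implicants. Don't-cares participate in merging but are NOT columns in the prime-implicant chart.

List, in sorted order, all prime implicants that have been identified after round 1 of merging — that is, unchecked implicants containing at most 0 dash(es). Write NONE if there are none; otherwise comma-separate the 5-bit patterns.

[col 0] 00000*, 00110*, 01000*, 01010*, 01110*, 10000*, 10010*, 10100*, 11011, 11110*
[col 1] -0000, -1110, 0-000, 0-110, 01-10, 010-0, 10-00, 100-0
Prime implicants: -0000, -1110, 0-000, 0-110, 01-10, 010-0, 10-00, 100-0, 11011

11011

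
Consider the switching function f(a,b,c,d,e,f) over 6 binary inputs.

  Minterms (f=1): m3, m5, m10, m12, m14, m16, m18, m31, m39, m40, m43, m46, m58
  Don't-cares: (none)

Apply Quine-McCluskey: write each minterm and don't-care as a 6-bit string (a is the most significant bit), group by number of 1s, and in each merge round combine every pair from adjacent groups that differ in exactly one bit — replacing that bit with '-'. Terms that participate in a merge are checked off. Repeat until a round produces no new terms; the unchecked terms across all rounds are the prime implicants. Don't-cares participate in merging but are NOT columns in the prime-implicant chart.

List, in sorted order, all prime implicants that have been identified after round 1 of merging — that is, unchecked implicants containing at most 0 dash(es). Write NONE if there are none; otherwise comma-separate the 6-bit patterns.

Round 0: 000011 000101 001010✓ 001100✓ 001110✓ 010000✓ 010010✓ 011111 100111 101000 101011 101110✓ 111010
Round 1: -01110 001-10 0011-0 0100-0
PIs = {-01110, 000011, 000101, 001-10, 0011-0, 0100-0, 011111, 100111, 101000, 101011, 111010}

000011, 000101, 011111, 100111, 101000, 101011, 111010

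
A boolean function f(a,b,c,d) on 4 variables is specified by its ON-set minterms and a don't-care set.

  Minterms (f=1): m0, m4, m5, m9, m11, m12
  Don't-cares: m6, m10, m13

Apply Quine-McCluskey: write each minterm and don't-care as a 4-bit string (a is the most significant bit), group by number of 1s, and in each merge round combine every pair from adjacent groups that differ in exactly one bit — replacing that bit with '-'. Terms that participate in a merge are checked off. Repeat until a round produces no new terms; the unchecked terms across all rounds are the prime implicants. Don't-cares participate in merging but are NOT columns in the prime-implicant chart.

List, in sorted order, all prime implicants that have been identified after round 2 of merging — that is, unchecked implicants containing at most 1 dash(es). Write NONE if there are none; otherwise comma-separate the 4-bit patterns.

0-00, 01-0, 1-01, 10-1, 101-

size-2^0 implicants → 0000(✓)  0100(✓)  0101(✓)  0110(✓)  1001(✓)  1010(✓)  1011(✓)  1100(✓)  1101(✓)
size-2^1 implicants → -100(✓)  -101(✓)  0-00  01-0  010-(✓)  1-01  10-1  101-  110-(✓)
size-2^2 implicants → -10-
Unchecked terms (primes): -10-, 0-00, 01-0, 1-01, 10-1, 101-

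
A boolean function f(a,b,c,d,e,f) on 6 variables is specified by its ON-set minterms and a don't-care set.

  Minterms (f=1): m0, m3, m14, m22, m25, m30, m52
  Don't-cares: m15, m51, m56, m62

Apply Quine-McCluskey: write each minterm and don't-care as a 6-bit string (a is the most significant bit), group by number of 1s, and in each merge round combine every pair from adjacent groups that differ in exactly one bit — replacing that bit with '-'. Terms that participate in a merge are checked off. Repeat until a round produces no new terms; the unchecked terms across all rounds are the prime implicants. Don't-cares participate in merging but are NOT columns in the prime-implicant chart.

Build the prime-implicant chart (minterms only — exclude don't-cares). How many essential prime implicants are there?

5

size-2^0 implicants → 000000  000011  001110(✓)  001111(✓)  010110(✓)  011001  011110(✓)  110011  110100  111000  111110(✓)
size-2^1 implicants → -11110  0-1110  00111-  01-110
Unchecked terms (primes): -11110, 0-1110, 000000, 000011, 00111-, 01-110, 011001, 110011, 110100, 111000
Minterm coverage:
  m0 ⊆ 000000 [E]
  m3 ⊆ 000011 [E]
  m14 ⊆ 0-1110,00111-
  m22 ⊆ 01-110 [E]
  m25 ⊆ 011001 [E]
  m30 ⊆ -11110,0-1110,01-110
  m52 ⊆ 110100 [E]
E = {000000, 000011, 01-110, 011001, 110100}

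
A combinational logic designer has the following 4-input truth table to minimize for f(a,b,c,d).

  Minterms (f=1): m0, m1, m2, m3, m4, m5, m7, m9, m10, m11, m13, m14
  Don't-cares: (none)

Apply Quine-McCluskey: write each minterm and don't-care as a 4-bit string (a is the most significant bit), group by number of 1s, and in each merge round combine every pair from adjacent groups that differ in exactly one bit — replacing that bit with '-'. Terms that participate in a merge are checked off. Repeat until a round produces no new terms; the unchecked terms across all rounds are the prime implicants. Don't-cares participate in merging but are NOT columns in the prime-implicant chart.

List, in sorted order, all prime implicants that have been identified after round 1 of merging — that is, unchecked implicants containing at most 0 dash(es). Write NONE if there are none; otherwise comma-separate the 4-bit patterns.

NONE

size-2^0 implicants → 0000(✓)  0001(✓)  0010(✓)  0011(✓)  0100(✓)  0101(✓)  0111(✓)  1001(✓)  1010(✓)  1011(✓)  1101(✓)  1110(✓)
size-2^1 implicants → -001(✓)  -010(✓)  -011(✓)  -101(✓)  0-00(✓)  0-01(✓)  0-11(✓)  00-0(✓)  00-1(✓)  000-(✓)  001-(✓)  01-1(✓)  010-(✓)  1-01(✓)  1-10  10-1(✓)  101-(✓)
size-2^2 implicants → --01  -0-1  -01-  0--1  0-0-  00--
Unchecked terms (primes): --01, -0-1, -01-, 0--1, 0-0-, 00--, 1-10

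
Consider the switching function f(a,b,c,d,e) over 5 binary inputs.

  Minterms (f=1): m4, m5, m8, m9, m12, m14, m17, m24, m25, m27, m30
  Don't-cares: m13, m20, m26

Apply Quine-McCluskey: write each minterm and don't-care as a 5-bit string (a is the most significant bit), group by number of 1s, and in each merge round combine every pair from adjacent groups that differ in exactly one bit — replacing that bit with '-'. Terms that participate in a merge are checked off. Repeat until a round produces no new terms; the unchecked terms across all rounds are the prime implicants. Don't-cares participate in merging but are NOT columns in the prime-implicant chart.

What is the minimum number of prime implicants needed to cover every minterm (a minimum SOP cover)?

5

[col 0] 00100*, 00101*, 01000*, 01001*, 01100*, 01101*, 01110*, 10001*, 10100*, 11000*, 11001*, 11010*, 11011*, 11110*
[col 1] -0100, -1000*, -1001*, -1110, 0-100*, 0-101*, 0010-*, 01-00*, 01-01*, 0100-*, 011-0, 0110-*, 1-001, 11-10, 110-0*, 110-1*, 1100-*, 1101-*
[col 2] -100-, 0-10-, 01-0-, 110--
Prime implicants: -0100, -100-, -1110, 0-10-, 01-0-, 011-0, 1-001, 11-10, 110--
PI chart (minterm → PIs covering it):
  4 | -0100,0-10-
  5 | 0-10-  (sole → essential)
  8 | -100-,01-0-
  9 | -100-,01-0-
  12 | 0-10-,01-0-,011-0
  14 | -1110,011-0
  17 | 1-001  (sole → essential)
  24 | -100-,110--
  25 | -100-,1-001,110--
  27 | 110--  (sole → essential)
  30 | -1110,11-10
Essential prime implicants: 0-10-, 1-001, 110--
Petrick residual → -100-, -1110
Minimum SOP uses 5 PIs: bc'd' + bcde' + a'cd' + ac'd'e + abc'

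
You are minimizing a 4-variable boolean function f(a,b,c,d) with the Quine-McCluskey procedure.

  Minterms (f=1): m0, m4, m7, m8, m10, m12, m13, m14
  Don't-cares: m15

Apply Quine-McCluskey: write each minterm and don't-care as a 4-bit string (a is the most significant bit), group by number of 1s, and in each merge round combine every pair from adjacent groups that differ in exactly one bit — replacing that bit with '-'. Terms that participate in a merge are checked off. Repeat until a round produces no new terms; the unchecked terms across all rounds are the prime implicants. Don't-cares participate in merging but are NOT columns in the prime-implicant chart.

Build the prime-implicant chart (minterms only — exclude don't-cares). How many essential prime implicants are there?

4

size-2^0 implicants → 0000(✓)  0100(✓)  0111(✓)  1000(✓)  1010(✓)  1100(✓)  1101(✓)  1110(✓)  1111(✓)
size-2^1 implicants → -000(✓)  -100(✓)  -111  0-00(✓)  1-00(✓)  1-10(✓)  10-0(✓)  11-0(✓)  11-1(✓)  110-(✓)  111-(✓)
size-2^2 implicants → --00  1--0  11--
Unchecked terms (primes): --00, -111, 1--0, 11--
Minterm coverage:
  m0 ⊆ --00 [E]
  m4 ⊆ --00 [E]
  m7 ⊆ -111 [E]
  m8 ⊆ --00,1--0
  m10 ⊆ 1--0 [E]
  m12 ⊆ --00,1--0,11--
  m13 ⊆ 11-- [E]
  m14 ⊆ 1--0,11--
E = {--00, -111, 1--0, 11--}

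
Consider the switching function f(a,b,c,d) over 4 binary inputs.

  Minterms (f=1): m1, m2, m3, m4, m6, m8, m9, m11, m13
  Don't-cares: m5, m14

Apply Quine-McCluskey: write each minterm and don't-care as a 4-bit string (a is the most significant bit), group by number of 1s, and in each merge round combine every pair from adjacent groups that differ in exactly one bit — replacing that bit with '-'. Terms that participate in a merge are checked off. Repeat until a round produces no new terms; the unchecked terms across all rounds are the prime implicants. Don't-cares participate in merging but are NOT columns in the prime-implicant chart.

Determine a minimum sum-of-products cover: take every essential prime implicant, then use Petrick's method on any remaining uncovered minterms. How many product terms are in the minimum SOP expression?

5

size-2^0 implicants → 0001(✓)  0010(✓)  0011(✓)  0100(✓)  0101(✓)  0110(✓)  1000(✓)  1001(✓)  1011(✓)  1101(✓)  1110(✓)
size-2^1 implicants → -001(✓)  -011(✓)  -101(✓)  -110  0-01(✓)  0-10  00-1(✓)  001-  01-0  010-  1-01(✓)  10-1(✓)  100-
size-2^2 implicants → --01  -0-1
Unchecked terms (primes): --01, -0-1, -110, 0-10, 001-, 01-0, 010-, 100-
Minterm coverage:
  m1 ⊆ --01,-0-1
  m2 ⊆ 0-10,001-
  m3 ⊆ -0-1,001-
  m4 ⊆ 01-0,010-
  m6 ⊆ -110,0-10,01-0
  m8 ⊆ 100- [E]
  m9 ⊆ --01,-0-1,100-
  m11 ⊆ -0-1 [E]
  m13 ⊆ --01 [E]
E = {--01, -0-1, 100-}
Petrick residual → 0-10, 01-0
Cover = c'd + b'd + a'cd' + a'bd' + ab'c'  |cover|=5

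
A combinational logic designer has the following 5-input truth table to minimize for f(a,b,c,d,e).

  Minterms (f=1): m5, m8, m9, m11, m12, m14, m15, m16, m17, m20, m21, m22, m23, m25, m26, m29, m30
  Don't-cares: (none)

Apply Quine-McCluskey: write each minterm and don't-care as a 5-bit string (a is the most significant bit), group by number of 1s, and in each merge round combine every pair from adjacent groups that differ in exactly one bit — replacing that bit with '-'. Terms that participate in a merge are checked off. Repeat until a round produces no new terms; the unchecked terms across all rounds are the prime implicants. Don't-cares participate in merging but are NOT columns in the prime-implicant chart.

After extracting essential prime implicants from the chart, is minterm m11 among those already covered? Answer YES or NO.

[col 0] 00101*, 01000*, 01001*, 01011*, 01100*, 01110*, 01111*, 10000*, 10001*, 10100*, 10101*, 10110*, 10111*, 11001*, 11010*, 11101*, 11110*
[col 1] -0101, -1001, -1110, 01-00, 01-11, 010-1, 0100-, 011-0, 0111-, 1-001*, 1-101*, 1-110, 10-00*, 10-01*, 1000-*, 101-0*, 101-1*, 1010-*, 1011-*, 11-01*, 11-10
[col 2] 1--01, 10-0-, 101--
Prime implicants: -0101, -1001, -1110, 01-00, 01-11, 010-1, 0100-, 011-0, 0111-, 1--01, 1-110, 10-0-, 101--, 11-10
PI chart (minterm → PIs covering it):
  5 | -0101  (sole → essential)
  8 | 01-00,0100-
  9 | -1001,010-1,0100-
  11 | 01-11,010-1
  12 | 01-00,011-0
  14 | -1110,011-0,0111-
  15 | 01-11,0111-
  16 | 10-0-  (sole → essential)
  17 | 1--01,10-0-
  20 | 10-0-,101--
  21 | -0101,1--01,10-0-,101--
  22 | 1-110,101--
  23 | 101--  (sole → essential)
  25 | -1001,1--01
  26 | 11-10  (sole → essential)
  29 | 1--01  (sole → essential)
  30 | -1110,1-110,11-10
Essential prime implicants: -0101, 1--01, 10-0-, 101--, 11-10

NO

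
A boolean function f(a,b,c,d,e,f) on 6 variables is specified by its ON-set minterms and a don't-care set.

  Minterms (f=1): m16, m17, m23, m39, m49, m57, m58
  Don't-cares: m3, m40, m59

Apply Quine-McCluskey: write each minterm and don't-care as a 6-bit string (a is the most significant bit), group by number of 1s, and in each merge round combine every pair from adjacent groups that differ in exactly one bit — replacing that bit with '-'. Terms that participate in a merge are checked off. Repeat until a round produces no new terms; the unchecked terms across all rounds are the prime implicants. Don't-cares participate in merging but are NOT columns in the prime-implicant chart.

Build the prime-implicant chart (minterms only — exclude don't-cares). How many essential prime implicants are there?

4

Round 0: 000011 010000✓ 010001✓ 010111 100111 101000 110001✓ 111001✓ 111010✓ 111011✓
Round 1: -10001 01000- 11-001 1110-1 11101-
PIs = {-10001, 000011, 01000-, 010111, 100111, 101000, 11-001, 1110-1, 11101-}
Coverage chart:
  m16: 01000- ←essential
  m17: -10001,01000-
  m23: 010111 ←essential
  m39: 100111 ←essential
  m49: -10001,11-001
  m57: 11-001,1110-1
  m58: 11101- ←essential
Essential: 01000-, 010111, 100111, 11101-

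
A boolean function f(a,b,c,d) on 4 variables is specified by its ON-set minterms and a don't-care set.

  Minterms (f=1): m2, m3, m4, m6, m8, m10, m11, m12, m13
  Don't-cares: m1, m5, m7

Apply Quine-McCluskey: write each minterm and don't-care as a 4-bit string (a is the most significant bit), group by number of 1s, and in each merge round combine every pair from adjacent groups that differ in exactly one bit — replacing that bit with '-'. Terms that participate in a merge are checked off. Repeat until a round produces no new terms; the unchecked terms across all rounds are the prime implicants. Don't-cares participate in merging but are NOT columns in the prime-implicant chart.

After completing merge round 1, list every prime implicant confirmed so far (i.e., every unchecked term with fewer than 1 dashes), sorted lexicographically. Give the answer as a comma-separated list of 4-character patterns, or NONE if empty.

NONE

[col 0] 0001*, 0010*, 0011*, 0100*, 0101*, 0110*, 0111*, 1000*, 1010*, 1011*, 1100*, 1101*
[col 1] -010*, -011*, -100*, -101*, 0-01*, 0-10*, 0-11*, 00-1*, 001-*, 01-0*, 01-1*, 010-*, 011-*, 1-00, 10-0, 101-*, 110-*
[col 2] -01-, -10-, 0--1, 0-1-, 01--
Prime implicants: -01-, -10-, 0--1, 0-1-, 01--, 1-00, 10-0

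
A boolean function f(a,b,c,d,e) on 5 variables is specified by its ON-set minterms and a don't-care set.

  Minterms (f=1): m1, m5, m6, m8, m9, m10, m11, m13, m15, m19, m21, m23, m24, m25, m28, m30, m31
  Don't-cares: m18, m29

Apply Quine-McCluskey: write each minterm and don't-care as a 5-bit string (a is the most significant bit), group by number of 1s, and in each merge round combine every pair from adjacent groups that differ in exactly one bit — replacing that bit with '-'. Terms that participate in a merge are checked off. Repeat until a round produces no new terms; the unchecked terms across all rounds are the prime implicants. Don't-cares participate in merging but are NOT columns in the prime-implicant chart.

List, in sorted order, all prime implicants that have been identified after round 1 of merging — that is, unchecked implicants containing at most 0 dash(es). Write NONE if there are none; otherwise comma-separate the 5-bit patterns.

Round 0: 00001✓ 00101✓ 00110 01000✓ 01001✓ 01010✓ 01011✓ 01101✓ 01111✓ 10010✓ 10011✓ 10101✓ 10111✓ 11000✓ 11001✓ 11100✓ 11101✓ 11110✓ 11111✓
Round 1: -0101✓ -1000✓ -1001✓ -1101✓ -1111✓ 0-001✓ 0-101✓ 00-01✓ 01-01✓ 01-11✓ 010-0✓ 010-1✓ 0100-✓ 0101-✓ 011-1✓ 1-101✓ 1-111✓ 10-11 1001- 101-1✓ 11-00✓ 11-01✓ 1100-✓ 111-0✓ 111-1✓ 1110-✓ 1111-✓
Round 2: --101 -1-01 -100- -11-1 0--01 01--1 010-- 1-1-1 11-0- 111--
PIs = {--101, -1-01, -100-, -11-1, 0--01, 00110, 01--1, 010--, 1-1-1, 10-11, 1001-, 11-0-, 111--}

00110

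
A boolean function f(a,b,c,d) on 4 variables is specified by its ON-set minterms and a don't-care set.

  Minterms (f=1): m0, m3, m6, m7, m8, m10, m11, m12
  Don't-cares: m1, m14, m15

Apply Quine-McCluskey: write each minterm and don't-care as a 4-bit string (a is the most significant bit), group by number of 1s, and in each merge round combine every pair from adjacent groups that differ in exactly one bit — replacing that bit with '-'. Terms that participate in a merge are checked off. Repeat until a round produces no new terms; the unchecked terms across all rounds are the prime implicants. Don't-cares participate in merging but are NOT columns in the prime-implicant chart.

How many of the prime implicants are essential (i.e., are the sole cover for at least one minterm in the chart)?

Round 0: 0000✓ 0001✓ 0011✓ 0110✓ 0111✓ 1000✓ 1010✓ 1011✓ 1100✓ 1110✓ 1111✓
Round 1: -000 -011✓ -110✓ -111✓ 0-11✓ 00-1 000- 011-✓ 1-00✓ 1-10✓ 1-11✓ 10-0✓ 101-✓ 11-0✓ 111-✓
Round 2: --11 -11- 1--0 1-1-
PIs = {--11, -000, -11-, 00-1, 000-, 1--0, 1-1-}
Coverage chart:
  m0: -000,000-
  m3: --11,00-1
  m6: -11- ←essential
  m7: --11,-11-
  m8: -000,1--0
  m10: 1--0,1-1-
  m11: --11,1-1-
  m12: 1--0 ←essential
Essential: -11-, 1--0

2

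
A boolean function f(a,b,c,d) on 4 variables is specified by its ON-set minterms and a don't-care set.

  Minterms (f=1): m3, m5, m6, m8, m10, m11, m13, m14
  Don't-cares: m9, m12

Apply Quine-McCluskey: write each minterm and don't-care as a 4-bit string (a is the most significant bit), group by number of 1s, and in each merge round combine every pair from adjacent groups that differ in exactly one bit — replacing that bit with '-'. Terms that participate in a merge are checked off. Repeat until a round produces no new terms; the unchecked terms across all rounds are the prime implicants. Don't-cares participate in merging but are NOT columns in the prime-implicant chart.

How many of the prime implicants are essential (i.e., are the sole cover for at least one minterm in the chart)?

Round 0: 0011✓ 0101✓ 0110✓ 1000✓ 1001✓ 1010✓ 1011✓ 1100✓ 1101✓ 1110✓
Round 1: -011 -101 -110 1-00✓ 1-01✓ 1-10✓ 10-0✓ 10-1✓ 100-✓ 101-✓ 11-0✓ 110-✓
Round 2: 1--0 1-0- 10--
PIs = {-011, -101, -110, 1--0, 1-0-, 10--}
Coverage chart:
  m3: -011 ←essential
  m5: -101 ←essential
  m6: -110 ←essential
  m8: 1--0,1-0-,10--
  m10: 1--0,10--
  m11: -011,10--
  m13: -101,1-0-
  m14: -110,1--0
Essential: -011, -101, -110

3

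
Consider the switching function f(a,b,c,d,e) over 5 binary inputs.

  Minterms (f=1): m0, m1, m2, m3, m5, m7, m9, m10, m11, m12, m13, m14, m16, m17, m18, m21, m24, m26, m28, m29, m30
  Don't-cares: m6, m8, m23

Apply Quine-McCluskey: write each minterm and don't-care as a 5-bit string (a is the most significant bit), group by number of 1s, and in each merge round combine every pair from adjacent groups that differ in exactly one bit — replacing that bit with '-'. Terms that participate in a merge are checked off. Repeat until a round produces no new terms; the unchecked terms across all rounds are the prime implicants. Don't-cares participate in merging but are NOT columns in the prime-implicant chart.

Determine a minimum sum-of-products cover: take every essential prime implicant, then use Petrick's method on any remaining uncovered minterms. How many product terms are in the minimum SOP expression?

6

Round 0: 00000✓ 00001✓ 00010✓ 00011✓ 00101✓ 00110✓ 00111✓ 01000✓ 01001✓ 01010✓ 01011✓ 01100✓ 01101✓ 01110✓ 10000✓ 10001✓ 10010✓ 10101✓ 10111✓ 11000✓ 11010✓ 11100✓ 11101✓ 11110✓
Round 1: -0000✓ -0001✓ -0010✓ -0101✓ -0111✓ -1000✓ -1010✓ -1100✓ -1101✓ -1110✓ 0-000✓ 0-001✓ 0-010✓ 0-011✓ 0-101✓ 0-110✓ 00-01✓ 00-10✓ 00-11✓ 000-0✓ 000-1✓ 0000-✓ 0001-✓ 001-1✓ 0011-✓ 01-00✓ 01-01✓ 01-10✓ 010-0✓ 010-1✓ 0100-✓ 0101-✓ 011-0✓ 0110-✓ 1-000✓ 1-010✓ 1-101✓ 10-01✓ 100-0✓ 1000-✓ 101-1✓ 11-00✓ 11-10✓ 110-0✓ 111-0✓ 1110-✓
Round 2: --000✓ --010✓ --101 -0-01 -00-0✓ -000- -01-1 -1-00✓ -1-10✓ -10-0✓ -11-0✓ -110- 0--01 0--10 0-0-0✓ 0-0-1✓ 0-00-✓ 0-01-✓ 00--1 00-1- 000--✓ 01--0✓ 01-0- 010--✓ 1-0-0✓ 11--0✓
Round 3: --0-0 -1--0 0-0--
PIs = {--0-0, --101, -0-01, -000-, -01-1, -1--0, -110-, 0--01, 0--10, 0-0--, 00--1, 00-1-, 01-0-}
Coverage chart:
  m0: --0-0,-000-,0-0--
  m1: -0-01,-000-,0--01,0-0--,00--1
  m2: --0-0,0--10,0-0--,00-1-
  m3: 0-0--,00--1,00-1-
  m5: --101,-0-01,-01-1,0--01,00--1
  m7: -01-1,00--1,00-1-
  m9: 0--01,0-0--,01-0-
  m10: --0-0,-1--0,0--10,0-0--
  m11: 0-0-- ←essential
  m12: -1--0,-110-,01-0-
  m13: --101,-110-,0--01,01-0-
  m14: -1--0,0--10
  m16: --0-0,-000-
  m17: -0-01,-000-
  m18: --0-0 ←essential
  m21: --101,-0-01,-01-1
  m24: --0-0,-1--0
  m26: --0-0,-1--0
  m28: -1--0,-110-
  m29: --101,-110-
  m30: -1--0 ←essential
Essential: --0-0, -1--0, 0-0--
Petrick residual → --101, -0-01, -01-1
Min cover (6 terms): c'e' + cd'e + b'd'e + b'ce + be' + a'c'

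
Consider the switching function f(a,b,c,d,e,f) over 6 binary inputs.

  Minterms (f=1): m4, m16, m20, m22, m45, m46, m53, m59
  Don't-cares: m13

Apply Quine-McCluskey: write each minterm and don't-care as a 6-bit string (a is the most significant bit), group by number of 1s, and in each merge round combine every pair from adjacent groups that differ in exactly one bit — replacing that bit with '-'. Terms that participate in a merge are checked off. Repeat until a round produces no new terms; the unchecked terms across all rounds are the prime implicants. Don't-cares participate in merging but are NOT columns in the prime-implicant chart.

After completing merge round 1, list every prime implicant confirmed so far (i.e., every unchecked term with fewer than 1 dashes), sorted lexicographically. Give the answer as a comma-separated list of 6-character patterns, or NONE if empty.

101110, 110101, 111011

size-2^0 implicants → 000100(✓)  001101(✓)  010000(✓)  010100(✓)  010110(✓)  101101(✓)  101110  110101  111011
size-2^1 implicants → -01101  0-0100  010-00  0101-0
Unchecked terms (primes): -01101, 0-0100, 010-00, 0101-0, 101110, 110101, 111011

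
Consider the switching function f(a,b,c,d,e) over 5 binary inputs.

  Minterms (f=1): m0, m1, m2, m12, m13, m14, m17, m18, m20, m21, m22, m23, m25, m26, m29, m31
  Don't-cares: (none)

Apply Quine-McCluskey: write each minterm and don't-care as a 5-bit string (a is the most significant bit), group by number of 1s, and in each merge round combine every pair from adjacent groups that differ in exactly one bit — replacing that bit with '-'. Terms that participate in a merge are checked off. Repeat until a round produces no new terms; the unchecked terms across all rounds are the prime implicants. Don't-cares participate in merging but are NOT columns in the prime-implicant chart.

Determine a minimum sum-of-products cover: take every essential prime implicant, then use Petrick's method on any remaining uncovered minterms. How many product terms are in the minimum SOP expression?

8

size-2^0 implicants → 00000(✓)  00001(✓)  00010(✓)  01100(✓)  01101(✓)  01110(✓)  10001(✓)  10010(✓)  10100(✓)  10101(✓)  10110(✓)  10111(✓)  11001(✓)  11010(✓)  11101(✓)  11111(✓)
size-2^1 implicants → -0001  -0010  -1101  000-0  0000-  011-0  0110-  1-001(✓)  1-010  1-101(✓)  1-111(✓)  10-01(✓)  10-10  101-0(✓)  101-1(✓)  1010-(✓)  1011-(✓)  11-01(✓)  111-1(✓)
size-2^2 implicants → 1--01  1-1-1  101--
Unchecked terms (primes): -0001, -0010, -1101, 000-0, 0000-, 011-0, 0110-, 1--01, 1-010, 1-1-1, 10-10, 101--
Minterm coverage:
  m0 ⊆ 000-0,0000-
  m1 ⊆ -0001,0000-
  m2 ⊆ -0010,000-0
  m12 ⊆ 011-0,0110-
  m13 ⊆ -1101,0110-
  m14 ⊆ 011-0 [E]
  m17 ⊆ -0001,1--01
  m18 ⊆ -0010,1-010,10-10
  m20 ⊆ 101-- [E]
  m21 ⊆ 1--01,1-1-1,101--
  m22 ⊆ 10-10,101--
  m23 ⊆ 1-1-1,101--
  m25 ⊆ 1--01 [E]
  m26 ⊆ 1-010 [E]
  m29 ⊆ -1101,1--01,1-1-1
  m31 ⊆ 1-1-1 [E]
E = {011-0, 1--01, 1-010, 1-1-1, 101--}
Petrick residual → -0001, -1101, 000-0
Cover = b'c'd'e + bcd'e + a'b'c'e' + a'bce' + ad'e + ac'de' + ace + ab'c  |cover|=8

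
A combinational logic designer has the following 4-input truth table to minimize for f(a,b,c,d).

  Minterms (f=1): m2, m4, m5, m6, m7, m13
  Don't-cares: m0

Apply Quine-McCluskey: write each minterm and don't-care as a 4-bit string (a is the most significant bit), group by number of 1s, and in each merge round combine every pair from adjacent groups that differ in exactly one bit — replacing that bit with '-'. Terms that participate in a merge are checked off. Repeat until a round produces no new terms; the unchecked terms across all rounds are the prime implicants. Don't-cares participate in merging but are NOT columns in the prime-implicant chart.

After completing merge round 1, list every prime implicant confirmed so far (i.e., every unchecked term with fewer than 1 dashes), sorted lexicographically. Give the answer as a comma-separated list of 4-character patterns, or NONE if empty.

NONE

Round 0: 0000✓ 0010✓ 0100✓ 0101✓ 0110✓ 0111✓ 1101✓
Round 1: -101 0-00✓ 0-10✓ 00-0✓ 01-0✓ 01-1✓ 010-✓ 011-✓
Round 2: 0--0 01--
PIs = {-101, 0--0, 01--}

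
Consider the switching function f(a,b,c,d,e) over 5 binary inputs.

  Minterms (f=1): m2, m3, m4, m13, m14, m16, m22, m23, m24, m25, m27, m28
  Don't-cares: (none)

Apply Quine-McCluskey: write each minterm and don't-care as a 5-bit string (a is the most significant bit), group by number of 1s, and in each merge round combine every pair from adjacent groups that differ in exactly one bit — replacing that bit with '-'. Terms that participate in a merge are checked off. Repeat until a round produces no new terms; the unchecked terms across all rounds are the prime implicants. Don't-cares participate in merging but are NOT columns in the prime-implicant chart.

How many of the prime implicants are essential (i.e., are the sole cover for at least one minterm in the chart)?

size-2^0 implicants → 00010(✓)  00011(✓)  00100  01101  01110  10000(✓)  10110(✓)  10111(✓)  11000(✓)  11001(✓)  11011(✓)  11100(✓)
size-2^1 implicants → 0001-  1-000  1011-  11-00  110-1  1100-
Unchecked terms (primes): 0001-, 00100, 01101, 01110, 1-000, 1011-, 11-00, 110-1, 1100-
Minterm coverage:
  m2 ⊆ 0001- [E]
  m3 ⊆ 0001- [E]
  m4 ⊆ 00100 [E]
  m13 ⊆ 01101 [E]
  m14 ⊆ 01110 [E]
  m16 ⊆ 1-000 [E]
  m22 ⊆ 1011- [E]
  m23 ⊆ 1011- [E]
  m24 ⊆ 1-000,11-00,1100-
  m25 ⊆ 110-1,1100-
  m27 ⊆ 110-1 [E]
  m28 ⊆ 11-00 [E]
E = {0001-, 00100, 01101, 01110, 1-000, 1011-, 11-00, 110-1}

8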